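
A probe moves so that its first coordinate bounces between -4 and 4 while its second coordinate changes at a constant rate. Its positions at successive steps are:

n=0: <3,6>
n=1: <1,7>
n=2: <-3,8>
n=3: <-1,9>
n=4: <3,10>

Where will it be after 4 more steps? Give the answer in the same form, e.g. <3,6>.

The first coordinate travels 4 per step and bounces off the walls at -4 and 4.
  step 5: 3 → 1
  step 6: 1 → -3
  step 7: -3 → -1
  step 8: -1 → 3
The second coordinate changes by +1 each step: at step 8 it is 14.

<3,14>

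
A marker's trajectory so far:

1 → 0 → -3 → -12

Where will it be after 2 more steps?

-120

Step-to-step displacements: -1, -3, -9; each is 3× the previous.
step 4: -12 − 27 → -39
step 5: -39 − 81 → -120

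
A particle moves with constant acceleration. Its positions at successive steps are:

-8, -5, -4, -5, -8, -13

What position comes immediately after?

Successive displacements: +3, +1, -1, -3, -5 — each changes by -2.
step 6: -13 − 7 → -20

-20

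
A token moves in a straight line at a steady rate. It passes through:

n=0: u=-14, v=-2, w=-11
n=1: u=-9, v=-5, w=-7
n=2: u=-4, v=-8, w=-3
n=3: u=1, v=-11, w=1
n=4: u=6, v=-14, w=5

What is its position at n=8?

u=26, v=-26, w=21

Each step adds (+5,-3,+4) to the position.
step 5: u=6, v=-14, w=5 + (+5,-3,+4) → u=11, v=-17, w=9
step 6: u=11, v=-17, w=9 + (+5,-3,+4) → u=16, v=-20, w=13
step 7: u=16, v=-20, w=13 + (+5,-3,+4) → u=21, v=-23, w=17
step 8: u=21, v=-23, w=17 + (+5,-3,+4) → u=26, v=-26, w=21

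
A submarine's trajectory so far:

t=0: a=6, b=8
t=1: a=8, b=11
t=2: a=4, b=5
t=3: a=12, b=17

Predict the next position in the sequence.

a=-4, b=-7

Step-to-step displacements: (+2, +3), (-4, -6), (+8, +12); each is -2× the previous.
step 4: a=12, b=17 + (-16, -24) → a=-4, b=-7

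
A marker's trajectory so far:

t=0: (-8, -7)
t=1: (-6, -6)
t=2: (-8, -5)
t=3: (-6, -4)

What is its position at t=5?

First: cycles through -8, -6 every 2 steps. Step 5 lands at position 1 of the cycle → -6.
Second: linear, +1 per step → -2 at step 5.

(-6, -2)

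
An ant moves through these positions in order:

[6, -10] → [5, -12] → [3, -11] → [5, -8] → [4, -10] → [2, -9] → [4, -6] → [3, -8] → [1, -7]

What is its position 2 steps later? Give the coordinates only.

[2, -6]

Step-to-step displacements: [-1, -2], [-2, +1], [+2, +3], [-1, -2], [-2, +1], [+2, +3], [-1, -2], [-2, +1] — a repeating cycle of length 3.
step 9: apply [+2, +3] → [3, -4]
step 10: apply [-1, -2] → [2, -6]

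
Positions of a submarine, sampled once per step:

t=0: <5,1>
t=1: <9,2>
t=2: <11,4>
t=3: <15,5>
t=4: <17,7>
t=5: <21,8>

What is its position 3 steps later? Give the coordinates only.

<29,13>

Differencing gives <+4,+1>, <+2,+2>, <+4,+1>, <+2,+2>, <+4,+1>. This is the pattern <+4,+1>, <+2,+2> repeated.
step 6: apply <+2,+2> → <23,10>
step 7: apply <+4,+1> → <27,11>
step 8: apply <+2,+2> → <29,13>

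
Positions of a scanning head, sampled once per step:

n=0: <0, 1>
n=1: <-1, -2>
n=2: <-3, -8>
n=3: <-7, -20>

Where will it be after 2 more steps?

The jumps are <-1, -3>, <-2, -6>, <-4, -12> — a geometric progression with ratio 2.
step 4: <-7, -20> + <-8, -24> → <-15, -44>
step 5: <-15, -44> + <-16, -48> → <-31, -92>

<-31, -92>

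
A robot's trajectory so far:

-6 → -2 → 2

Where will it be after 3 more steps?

14

The position changes by +4 every step.
step 3: 2 + 4 → 6
step 4: 6 + 4 → 10
step 5: 10 + 4 → 14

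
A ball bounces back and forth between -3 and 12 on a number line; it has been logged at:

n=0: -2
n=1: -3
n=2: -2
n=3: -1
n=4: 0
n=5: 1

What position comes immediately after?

2

The value reflects between -3 and 12, moving 1 per step.
  step 6: 1 → 2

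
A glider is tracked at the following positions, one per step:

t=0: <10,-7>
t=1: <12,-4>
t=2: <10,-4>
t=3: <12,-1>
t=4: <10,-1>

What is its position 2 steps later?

The moves between consecutive positions are <+2,+3>, <-2,+0>, <+2,+3>, <-2,+0>; they repeat the 2-cycle [<+2,+3>, <-2,+0>].
step 5: apply <+2,+3> → <12,2>
step 6: apply <-2,+0> → <10,2>

<10,2>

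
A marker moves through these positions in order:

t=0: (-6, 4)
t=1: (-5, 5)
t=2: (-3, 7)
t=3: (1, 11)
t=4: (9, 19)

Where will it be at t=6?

Consecutive displacements (+1, +1), (+2, +2), (+4, +4), (+8, +8) scale by a factor of 2 each step.
step 5: (9, 19) + (+16, +16) → (25, 35)
step 6: (25, 35) + (+32, +32) → (57, 67)

(57, 67)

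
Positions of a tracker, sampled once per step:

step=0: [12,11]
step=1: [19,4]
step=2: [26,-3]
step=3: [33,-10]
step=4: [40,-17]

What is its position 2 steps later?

[54,-31]

Constant displacement of [+7,-7] per step.
step 5: [40,-17] + [+7,-7] → [47,-24]
step 6: [47,-24] + [+7,-7] → [54,-31]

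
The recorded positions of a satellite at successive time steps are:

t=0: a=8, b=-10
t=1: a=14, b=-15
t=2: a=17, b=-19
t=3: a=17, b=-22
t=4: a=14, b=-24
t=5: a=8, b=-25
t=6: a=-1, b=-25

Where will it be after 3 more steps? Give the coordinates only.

a=-46, b=-19

Successive displacements: (+6,-5), (+3,-4), (+0,-3), (-3,-2), (-6,-1), (-9,+0) — each changes by (-3,+1).
step 7: a=-1, b=-25 + (-12,+1) → a=-13, b=-24
step 8: a=-13, b=-24 + (-15,+2) → a=-28, b=-22
step 9: a=-28, b=-22 + (-18,+3) → a=-46, b=-19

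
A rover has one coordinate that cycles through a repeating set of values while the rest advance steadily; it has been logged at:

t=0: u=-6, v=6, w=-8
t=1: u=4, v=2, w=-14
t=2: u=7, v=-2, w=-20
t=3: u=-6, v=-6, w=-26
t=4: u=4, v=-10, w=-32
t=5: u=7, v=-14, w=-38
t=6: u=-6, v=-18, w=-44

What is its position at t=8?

u=7, v=-26, w=-56

The u coordinate repeats the cycle [-6, 4, 7] with period 3; step 8 mod 3 = 2, giving 7.
The v coordinate changes by -4 each step, so at step 8 it is 6 + 8·(-4) = -26.
The w coordinate changes by -6 each step, so at step 8 it is -8 + 8·(-6) = -56.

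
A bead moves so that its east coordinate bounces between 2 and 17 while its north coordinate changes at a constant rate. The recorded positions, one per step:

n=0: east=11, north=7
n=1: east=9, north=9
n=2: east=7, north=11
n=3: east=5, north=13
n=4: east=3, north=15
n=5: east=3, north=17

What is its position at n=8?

east=9, north=23

The east coordinate reflects between 2 and 17, moving 2 per step.
  step 6: 3 → 5
  step 7: 5 → 7
  step 8: 7 → 9
The north coordinate changes by +2 each step: at step 8 it is 23.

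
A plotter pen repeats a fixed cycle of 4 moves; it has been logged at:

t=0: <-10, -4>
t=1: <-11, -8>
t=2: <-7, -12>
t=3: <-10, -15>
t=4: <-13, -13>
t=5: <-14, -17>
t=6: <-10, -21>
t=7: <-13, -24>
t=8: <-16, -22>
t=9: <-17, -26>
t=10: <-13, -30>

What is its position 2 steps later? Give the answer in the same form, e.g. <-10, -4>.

Step-to-step displacements: <-1, -4>, <+4, -4>, <-3, -3>, <-3, +2>, <-1, -4>, <+4, -4>, <-3, -3>, <-3, +2>, <-1, -4>, <+4, -4> — a repeating cycle of length 4.
step 11: apply <-3, -3> → <-16, -33>
step 12: apply <-3, +2> → <-19, -31>

<-19, -31>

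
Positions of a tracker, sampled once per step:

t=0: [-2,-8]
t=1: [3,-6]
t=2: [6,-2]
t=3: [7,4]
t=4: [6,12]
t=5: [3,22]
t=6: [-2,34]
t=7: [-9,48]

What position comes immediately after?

[-18,64]

Taking differences between consecutive positions: [+5,+2], [+3,+4], [+1,+6], [-1,+8], [-3,+10], [-5,+12], [-7,+14]. These grow by [-2,+2] each step.
step 8: [-9,48] + [-9,+16] → [-18,64]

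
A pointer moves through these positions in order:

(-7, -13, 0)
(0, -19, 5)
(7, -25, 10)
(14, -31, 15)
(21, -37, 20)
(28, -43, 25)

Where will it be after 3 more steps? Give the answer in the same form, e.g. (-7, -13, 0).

Constant displacement of (+7, -6, +5) per step.
step 6: (28, -43, 25) + (+7, -6, +5) → (35, -49, 30)
step 7: (35, -49, 30) + (+7, -6, +5) → (42, -55, 35)
step 8: (42, -55, 35) + (+7, -6, +5) → (49, -61, 40)

(49, -61, 40)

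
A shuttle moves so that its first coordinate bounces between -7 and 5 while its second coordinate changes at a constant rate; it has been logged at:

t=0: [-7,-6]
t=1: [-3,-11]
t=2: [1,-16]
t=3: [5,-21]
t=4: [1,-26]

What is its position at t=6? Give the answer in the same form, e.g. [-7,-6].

[-7,-36]

The first coordinate travels 4 per step and bounces off the walls at -7 and 5.
  step 5: 1 → -3
  step 6: -3 → -7
The second coordinate changes by -5 each step: at step 6 it is -36.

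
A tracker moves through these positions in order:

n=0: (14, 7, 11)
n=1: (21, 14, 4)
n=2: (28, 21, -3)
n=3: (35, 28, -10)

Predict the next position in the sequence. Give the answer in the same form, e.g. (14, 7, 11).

Each step adds (+7, +7, -7) to the position.
step 4: (35, 28, -10) + (+7, +7, -7) → (42, 35, -17)

(42, 35, -17)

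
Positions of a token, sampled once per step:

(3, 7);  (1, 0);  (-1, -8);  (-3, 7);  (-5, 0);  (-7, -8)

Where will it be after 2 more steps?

(-11, 0)

The first coordinate changes by -2 each step, so at step 7 it is 3 + 7·(-2) = -11.
The second coordinate repeats the cycle [7, 0, -8] with period 3; step 7 mod 3 = 1, giving 0.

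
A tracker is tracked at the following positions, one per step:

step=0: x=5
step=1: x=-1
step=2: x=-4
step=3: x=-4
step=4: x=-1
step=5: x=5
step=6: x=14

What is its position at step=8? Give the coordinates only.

First differences are -6, -3, +0, +3, +6, +9; their common second difference is +3 (constant acceleration).
step 7: 14 + 12 → x=26
step 8: 26 + 15 → x=41

x=41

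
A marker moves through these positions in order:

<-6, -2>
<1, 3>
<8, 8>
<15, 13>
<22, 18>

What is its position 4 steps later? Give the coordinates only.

<50, 38>

Each step adds <+7, +5> to the position.
step 5: <22, 18> + <+7, +5> → <29, 23>
step 6: <29, 23> + <+7, +5> → <36, 28>
step 7: <36, 28> + <+7, +5> → <43, 33>
step 8: <43, 33> + <+7, +5> → <50, 38>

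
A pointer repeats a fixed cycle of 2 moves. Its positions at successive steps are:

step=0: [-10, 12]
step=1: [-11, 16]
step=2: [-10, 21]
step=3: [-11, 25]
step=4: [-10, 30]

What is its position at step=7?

Differencing gives [-1, +4], [+1, +5], [-1, +4], [+1, +5]. This is the pattern [-1, +4], [+1, +5] repeated.
step 5: apply [-1, +4] → [-11, 34]
step 6: apply [+1, +5] → [-10, 39]
step 7: apply [-1, +4] → [-11, 43]

[-11, 43]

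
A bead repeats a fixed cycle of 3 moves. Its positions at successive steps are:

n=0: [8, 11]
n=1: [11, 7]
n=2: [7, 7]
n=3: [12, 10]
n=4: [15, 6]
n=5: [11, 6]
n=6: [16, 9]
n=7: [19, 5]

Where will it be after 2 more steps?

Step-to-step displacements: [+3, -4], [-4, +0], [+5, +3], [+3, -4], [-4, +0], [+5, +3], [+3, -4] — a repeating cycle of length 3.
step 8: apply [-4, +0] → [15, 5]
step 9: apply [+5, +3] → [20, 8]

[20, 8]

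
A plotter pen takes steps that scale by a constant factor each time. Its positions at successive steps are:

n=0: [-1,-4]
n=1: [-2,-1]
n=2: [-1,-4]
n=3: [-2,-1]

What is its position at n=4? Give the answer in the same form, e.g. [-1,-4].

[-1,-4]

Step-to-step displacements: [-1,+3], [+1,-3], [-1,+3]; each is -1× the previous.
step 4: [-2,-1] + [+1,-3] → [-1,-4]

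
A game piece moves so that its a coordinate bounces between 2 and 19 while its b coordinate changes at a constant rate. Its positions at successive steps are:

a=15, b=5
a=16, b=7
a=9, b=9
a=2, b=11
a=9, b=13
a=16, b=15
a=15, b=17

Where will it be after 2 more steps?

a=3, b=21

The a coordinate reflects between 2 and 19, moving 7 per step.
  step 7: 15 → 8
  step 8: 8 → 3
The b coordinate changes by +2 each step: at step 8 it is 21.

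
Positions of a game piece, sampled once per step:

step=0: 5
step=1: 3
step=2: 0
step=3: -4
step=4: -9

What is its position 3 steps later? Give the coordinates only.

-30

Taking differences between consecutive positions: -2, -3, -4, -5. These grow by -1 each step.
step 5: -9 − 6 → -15
step 6: -15 − 7 → -22
step 7: -22 − 8 → -30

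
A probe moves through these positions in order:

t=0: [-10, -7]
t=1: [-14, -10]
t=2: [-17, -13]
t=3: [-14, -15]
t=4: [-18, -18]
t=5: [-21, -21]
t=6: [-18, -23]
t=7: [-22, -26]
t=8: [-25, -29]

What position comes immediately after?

The moves between consecutive positions are [-4, -3], [-3, -3], [+3, -2], [-4, -3], [-3, -3], [+3, -2], [-4, -3], [-3, -3]; they repeat the 3-cycle [[-4, -3], [-3, -3], [+3, -2]].
step 9: apply [+3, -2] → [-22, -31]

[-22, -31]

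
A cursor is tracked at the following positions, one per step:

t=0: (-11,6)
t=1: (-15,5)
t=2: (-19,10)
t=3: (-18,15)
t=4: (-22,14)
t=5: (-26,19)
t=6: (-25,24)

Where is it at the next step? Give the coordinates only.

Step-to-step displacements: (-4,-1), (-4,+5), (+1,+5), (-4,-1), (-4,+5), (+1,+5) — a repeating cycle of length 3.
step 7: apply (-4,-1) → (-29,23)

(-29,23)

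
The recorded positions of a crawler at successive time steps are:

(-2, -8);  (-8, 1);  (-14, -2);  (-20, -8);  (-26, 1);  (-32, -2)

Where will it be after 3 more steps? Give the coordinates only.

First: linear, -6 per step → -50 at step 8.
Second: cycles through -8, 1, -2 every 3 steps. Step 8 lands at position 2 of the cycle → -2.

(-50, -2)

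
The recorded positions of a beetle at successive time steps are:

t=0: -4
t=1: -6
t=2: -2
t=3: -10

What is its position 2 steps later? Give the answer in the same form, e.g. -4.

Consecutive displacements -2, +4, -8 scale by a factor of -2 each step.
step 4: -10 + 16 → 6
step 5: 6 − 32 → -26

-26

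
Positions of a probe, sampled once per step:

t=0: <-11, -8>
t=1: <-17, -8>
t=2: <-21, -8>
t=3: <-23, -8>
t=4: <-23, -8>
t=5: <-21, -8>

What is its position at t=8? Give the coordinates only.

Successive displacements: <-6, +0>, <-4, +0>, <-2, +0>, <+0, +0>, <+2, +0> — each changes by <+2, +0>.
step 6: <-21, -8> + <+4, +0> → <-17, -8>
step 7: <-17, -8> + <+6, +0> → <-11, -8>
step 8: <-11, -8> + <+8, +0> → <-3, -8>

<-3, -8>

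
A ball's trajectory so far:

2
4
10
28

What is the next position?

The jumps are +2, +6, +18 — a geometric progression with ratio 3.
step 4: 28 + 54 → 82

82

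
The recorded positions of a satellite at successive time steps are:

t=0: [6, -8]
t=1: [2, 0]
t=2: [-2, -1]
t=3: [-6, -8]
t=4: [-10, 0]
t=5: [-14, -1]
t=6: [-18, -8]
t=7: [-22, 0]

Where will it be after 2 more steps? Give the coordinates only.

[-30, -8]

The first coordinate changes by -4 each step, so at step 9 it is 6 + 9·(-4) = -30.
The second coordinate repeats the cycle [-8, 0, -1] with period 3; step 9 mod 3 = 0, giving -8.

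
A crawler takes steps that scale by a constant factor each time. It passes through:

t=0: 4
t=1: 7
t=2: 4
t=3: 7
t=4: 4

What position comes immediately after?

Step-to-step displacements: +3, -3, +3, -3; each is -1× the previous.
step 5: 4 + 3 → 7

7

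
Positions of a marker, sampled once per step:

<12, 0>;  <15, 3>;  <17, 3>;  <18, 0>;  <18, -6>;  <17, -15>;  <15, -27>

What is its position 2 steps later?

First differences are <+3, +3>, <+2, +0>, <+1, -3>, <+0, -6>, <-1, -9>, <-2, -12>; their common second difference is <-1, -3> (constant acceleration).
step 7: <15, -27> + <-3, -15> → <12, -42>
step 8: <12, -42> + <-4, -18> → <8, -60>

<8, -60>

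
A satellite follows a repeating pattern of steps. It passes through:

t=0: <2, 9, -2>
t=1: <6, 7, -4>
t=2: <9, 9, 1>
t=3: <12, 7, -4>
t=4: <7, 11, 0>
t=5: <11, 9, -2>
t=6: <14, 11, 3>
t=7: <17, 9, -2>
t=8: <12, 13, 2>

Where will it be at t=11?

The moves between consecutive positions are <+4, -2, -2>, <+3, +2, +5>, <+3, -2, -5>, <-5, +4, +4>, <+4, -2, -2>, <+3, +2, +5>, <+3, -2, -5>, <-5, +4, +4>; they repeat the 4-cycle [<+4, -2, -2>, <+3, +2, +5>, <+3, -2, -5>, <-5, +4, +4>].
step 9: apply <+4, -2, -2> → <16, 11, 0>
step 10: apply <+3, +2, +5> → <19, 13, 5>
step 11: apply <+3, -2, -5> → <22, 11, 0>

<22, 11, 0>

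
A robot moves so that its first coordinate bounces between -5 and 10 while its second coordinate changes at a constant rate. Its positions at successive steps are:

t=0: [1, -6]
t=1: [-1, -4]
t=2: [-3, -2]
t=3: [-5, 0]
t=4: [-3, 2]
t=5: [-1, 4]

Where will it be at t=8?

[5, 10]

The first coordinate reflects between -5 and 10, moving 2 per step.
  step 6: -1 → 1
  step 7: 1 → 3
  step 8: 3 → 5
The second coordinate changes by +2 each step: at step 8 it is 10.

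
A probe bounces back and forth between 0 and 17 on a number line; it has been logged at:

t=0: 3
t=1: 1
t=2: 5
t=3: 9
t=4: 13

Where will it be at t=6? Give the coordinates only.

13

The value reflects between 0 and 17, moving 4 per step.
  step 5: 13 → 17
  step 6: 17 → 13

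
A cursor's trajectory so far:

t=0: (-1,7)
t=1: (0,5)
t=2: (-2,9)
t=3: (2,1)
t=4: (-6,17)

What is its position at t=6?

Consecutive displacements (+1,-2), (-2,+4), (+4,-8), (-8,+16) scale by a factor of -2 each step.
step 5: (-6,17) + (+16,-32) → (10,-15)
step 6: (10,-15) + (-32,+64) → (-22,49)

(-22,49)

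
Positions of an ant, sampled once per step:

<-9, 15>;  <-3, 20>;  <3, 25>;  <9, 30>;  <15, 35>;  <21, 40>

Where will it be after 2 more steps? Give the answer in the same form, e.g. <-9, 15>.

<33, 50>

Constant displacement of <+6, +5> per step.
step 6: <21, 40> + <+6, +5> → <27, 45>
step 7: <27, 45> + <+6, +5> → <33, 50>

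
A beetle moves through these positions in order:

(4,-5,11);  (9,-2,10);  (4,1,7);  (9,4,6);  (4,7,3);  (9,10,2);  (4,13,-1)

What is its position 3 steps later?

(9,22,-6)

Step-to-step displacements: (+5,+3,-1), (-5,+3,-3), (+5,+3,-1), (-5,+3,-3), (+5,+3,-1), (-5,+3,-3) — a repeating cycle of length 2.
step 7: apply (+5,+3,-1) → (9,16,-2)
step 8: apply (-5,+3,-3) → (4,19,-5)
step 9: apply (+5,+3,-1) → (9,22,-6)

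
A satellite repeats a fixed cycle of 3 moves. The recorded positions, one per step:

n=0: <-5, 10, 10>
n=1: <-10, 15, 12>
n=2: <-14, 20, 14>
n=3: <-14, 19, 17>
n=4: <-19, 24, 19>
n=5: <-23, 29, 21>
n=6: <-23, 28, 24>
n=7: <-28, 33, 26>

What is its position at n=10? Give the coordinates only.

Differencing gives <-5, +5, +2>, <-4, +5, +2>, <+0, -1, +3>, <-5, +5, +2>, <-4, +5, +2>, <+0, -1, +3>, <-5, +5, +2>. This is the pattern <-5, +5, +2>, <-4, +5, +2>, <+0, -1, +3> repeated.
step 8: apply <-4, +5, +2> → <-32, 38, 28>
step 9: apply <+0, -1, +3> → <-32, 37, 31>
step 10: apply <-5, +5, +2> → <-37, 42, 33>

<-37, 42, 33>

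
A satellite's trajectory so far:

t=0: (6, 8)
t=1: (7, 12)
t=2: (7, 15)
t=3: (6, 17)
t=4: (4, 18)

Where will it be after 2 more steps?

Successive displacements: (+1, +4), (+0, +3), (-1, +2), (-2, +1) — each changes by (-1, -1).
step 5: (4, 18) + (-3, +0) → (1, 18)
step 6: (1, 18) + (-4, -1) → (-3, 17)

(-3, 17)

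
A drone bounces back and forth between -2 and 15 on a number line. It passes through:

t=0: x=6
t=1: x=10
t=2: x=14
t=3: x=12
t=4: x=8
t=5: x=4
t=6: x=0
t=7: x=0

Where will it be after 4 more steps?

x=14

The value travels 4 per step and bounces off the walls at -2 and 15.
  step 8: 0 → 4
  step 9: 4 → 8
  step 10: 8 → 12
  step 11: 12 → 14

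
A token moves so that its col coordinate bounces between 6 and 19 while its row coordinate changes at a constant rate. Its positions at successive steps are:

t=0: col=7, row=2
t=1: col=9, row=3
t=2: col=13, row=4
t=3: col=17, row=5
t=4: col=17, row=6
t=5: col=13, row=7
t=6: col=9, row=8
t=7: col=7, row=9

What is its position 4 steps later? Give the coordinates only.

The col coordinate travels 4 per step and bounces off the walls at 6 and 19.
  step 8: 7 → 11
  step 9: 11 → 15
  step 10: 15 → 19
  step 11: 19 → 15
The row coordinate changes by +1 each step: at step 11 it is 13.

col=15, row=13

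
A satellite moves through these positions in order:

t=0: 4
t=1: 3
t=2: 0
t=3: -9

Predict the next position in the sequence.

-36

Consecutive displacements -1, -3, -9 scale by a factor of 3 each step.
step 4: -9 − 27 → -36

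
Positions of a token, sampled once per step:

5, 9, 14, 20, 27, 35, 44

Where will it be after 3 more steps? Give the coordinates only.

77

Successive displacements: +4, +5, +6, +7, +8, +9 — each changes by +1.
step 7: 44 + 10 → 54
step 8: 54 + 11 → 65
step 9: 65 + 12 → 77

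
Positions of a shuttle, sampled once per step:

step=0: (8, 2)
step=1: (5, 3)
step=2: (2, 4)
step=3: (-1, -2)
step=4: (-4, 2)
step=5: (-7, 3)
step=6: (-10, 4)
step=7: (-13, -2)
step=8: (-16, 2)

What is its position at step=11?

The first coordinate changes by -3 each step, so at step 11 it is 8 + 11·(-3) = -25.
The second coordinate repeats the cycle [2, 3, 4, -2] with period 4; step 11 mod 4 = 3, giving -2.

(-25, -2)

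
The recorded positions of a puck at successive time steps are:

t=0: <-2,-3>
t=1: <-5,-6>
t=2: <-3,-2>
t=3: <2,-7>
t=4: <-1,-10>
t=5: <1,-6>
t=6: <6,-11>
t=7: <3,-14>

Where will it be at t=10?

Differencing gives <-3,-3>, <+2,+4>, <+5,-5>, <-3,-3>, <+2,+4>, <+5,-5>, <-3,-3>. This is the pattern <-3,-3>, <+2,+4>, <+5,-5> repeated.
step 8: apply <+2,+4> → <5,-10>
step 9: apply <+5,-5> → <10,-15>
step 10: apply <-3,-3> → <7,-18>

<7,-18>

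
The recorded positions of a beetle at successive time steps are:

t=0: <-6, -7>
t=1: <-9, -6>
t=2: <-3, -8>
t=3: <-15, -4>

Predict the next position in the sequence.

<9, -12>

Consecutive displacements <-3, +1>, <+6, -2>, <-12, +4> scale by a factor of -2 each step.
step 4: <-15, -4> + <+24, -8> → <9, -12>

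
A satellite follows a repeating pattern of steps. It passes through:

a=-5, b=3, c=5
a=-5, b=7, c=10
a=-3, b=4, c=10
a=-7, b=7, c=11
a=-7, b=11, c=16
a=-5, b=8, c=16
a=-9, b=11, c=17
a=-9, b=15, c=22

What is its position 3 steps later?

a=-11, b=19, c=28

Step-to-step displacements: (+0, +4, +5), (+2, -3, +0), (-4, +3, +1), (+0, +4, +5), (+2, -3, +0), (-4, +3, +1), (+0, +4, +5) — a repeating cycle of length 3.
step 8: apply (+2, -3, +0) → a=-7, b=12, c=22
step 9: apply (-4, +3, +1) → a=-11, b=15, c=23
step 10: apply (+0, +4, +5) → a=-11, b=19, c=28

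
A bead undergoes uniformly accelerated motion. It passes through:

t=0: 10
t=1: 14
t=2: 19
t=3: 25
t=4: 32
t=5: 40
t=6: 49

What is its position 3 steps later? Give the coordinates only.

Taking differences between consecutive positions: +4, +5, +6, +7, +8, +9. These grow by +1 each step.
step 7: 49 + 10 → 59
step 8: 59 + 11 → 70
step 9: 70 + 12 → 82

82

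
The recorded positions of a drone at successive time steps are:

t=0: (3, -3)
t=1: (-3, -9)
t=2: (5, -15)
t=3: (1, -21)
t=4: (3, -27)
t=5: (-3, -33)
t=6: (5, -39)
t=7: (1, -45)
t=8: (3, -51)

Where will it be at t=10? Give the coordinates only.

(5, -63)

The first coordinate repeats the cycle [3, -3, 5, 1] with period 4; step 10 mod 4 = 2, giving 5.
The second coordinate changes by -6 each step, so at step 10 it is -3 + 10·(-6) = -63.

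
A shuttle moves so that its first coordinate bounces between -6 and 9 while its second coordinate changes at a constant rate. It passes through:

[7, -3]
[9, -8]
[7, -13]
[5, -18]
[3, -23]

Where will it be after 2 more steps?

The first coordinate reflects between -6 and 9, moving 2 per step.
  step 5: 3 → 1
  step 6: 1 → -1
The second coordinate changes by -5 each step: at step 6 it is -33.

[-1, -33]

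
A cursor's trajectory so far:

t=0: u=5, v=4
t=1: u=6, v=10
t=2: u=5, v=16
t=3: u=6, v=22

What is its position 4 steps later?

u=6, v=46

The u coordinate repeats the cycle [5, 6] with period 2; step 7 mod 2 = 1, giving 6.
The v coordinate changes by +6 each step, so at step 7 it is 4 + 7·(6) = 46.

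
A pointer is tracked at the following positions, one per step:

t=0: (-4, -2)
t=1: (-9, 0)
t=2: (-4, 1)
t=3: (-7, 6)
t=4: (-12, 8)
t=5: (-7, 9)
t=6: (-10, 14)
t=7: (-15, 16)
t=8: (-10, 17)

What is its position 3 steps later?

(-13, 25)

Step-to-step displacements: (-5, +2), (+5, +1), (-3, +5), (-5, +2), (+5, +1), (-3, +5), (-5, +2), (+5, +1) — a repeating cycle of length 3.
step 9: apply (-3, +5) → (-13, 22)
step 10: apply (-5, +2) → (-18, 24)
step 11: apply (+5, +1) → (-13, 25)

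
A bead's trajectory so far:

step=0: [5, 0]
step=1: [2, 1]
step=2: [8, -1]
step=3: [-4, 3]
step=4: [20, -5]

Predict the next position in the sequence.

Step-to-step displacements: [-3, +1], [+6, -2], [-12, +4], [+24, -8]; each is -2× the previous.
step 5: [20, -5] + [-48, +16] → [-28, 11]

[-28, 11]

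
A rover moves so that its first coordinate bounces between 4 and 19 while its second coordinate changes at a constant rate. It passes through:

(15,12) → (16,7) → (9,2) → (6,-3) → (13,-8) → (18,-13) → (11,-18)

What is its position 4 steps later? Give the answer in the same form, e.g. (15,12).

(13,-38)

The first coordinate reflects between 4 and 19, moving 7 per step.
  step 7: 11 → 4
  step 8: 4 → 11
  step 9: 11 → 18
  step 10: 18 → 13
The second coordinate changes by -5 each step: at step 10 it is -38.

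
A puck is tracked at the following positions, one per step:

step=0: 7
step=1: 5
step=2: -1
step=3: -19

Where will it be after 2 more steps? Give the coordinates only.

The jumps are -2, -6, -18 — a geometric progression with ratio 3.
step 4: -19 − 54 → -73
step 5: -73 − 162 → -235

-235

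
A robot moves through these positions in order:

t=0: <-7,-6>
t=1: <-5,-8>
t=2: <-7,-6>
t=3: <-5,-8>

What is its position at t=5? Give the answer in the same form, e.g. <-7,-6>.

<-5,-8>

Consecutive displacements <+2,-2>, <-2,+2>, <+2,-2> scale by a factor of -1 each step.
step 4: <-5,-8> + <-2,+2> → <-7,-6>
step 5: <-7,-6> + <+2,-2> → <-5,-8>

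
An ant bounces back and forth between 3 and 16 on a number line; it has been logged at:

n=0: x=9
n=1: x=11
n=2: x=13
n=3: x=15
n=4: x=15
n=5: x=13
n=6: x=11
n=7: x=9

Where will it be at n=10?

The value travels 2 per step and bounces off the walls at 3 and 16.
  step 8: 9 → 7
  step 9: 7 → 5
  step 10: 5 → 3

x=3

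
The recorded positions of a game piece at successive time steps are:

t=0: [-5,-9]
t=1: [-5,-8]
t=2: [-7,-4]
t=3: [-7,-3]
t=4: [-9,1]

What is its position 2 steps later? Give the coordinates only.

Step-to-step displacements: [+0,+1], [-2,+4], [+0,+1], [-2,+4] — a repeating cycle of length 2.
step 5: apply [+0,+1] → [-9,2]
step 6: apply [-2,+4] → [-11,6]

[-11,6]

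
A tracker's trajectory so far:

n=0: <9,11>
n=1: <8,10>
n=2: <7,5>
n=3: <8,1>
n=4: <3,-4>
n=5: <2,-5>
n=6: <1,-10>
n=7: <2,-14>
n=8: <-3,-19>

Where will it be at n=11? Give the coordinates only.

<-4,-29>

The moves between consecutive positions are <-1,-1>, <-1,-5>, <+1,-4>, <-5,-5>, <-1,-1>, <-1,-5>, <+1,-4>, <-5,-5>; they repeat the 4-cycle [<-1,-1>, <-1,-5>, <+1,-4>, <-5,-5>].
step 9: apply <-1,-1> → <-4,-20>
step 10: apply <-1,-5> → <-5,-25>
step 11: apply <+1,-4> → <-4,-29>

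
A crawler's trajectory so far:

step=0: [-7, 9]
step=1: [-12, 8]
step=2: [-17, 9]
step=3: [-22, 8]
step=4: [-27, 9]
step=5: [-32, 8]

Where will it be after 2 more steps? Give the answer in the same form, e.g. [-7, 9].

The first coordinate changes by -5 each step, so at step 7 it is -7 + 7·(-5) = -42.
The second coordinate repeats the cycle [9, 8] with period 2; step 7 mod 2 = 1, giving 8.

[-42, 8]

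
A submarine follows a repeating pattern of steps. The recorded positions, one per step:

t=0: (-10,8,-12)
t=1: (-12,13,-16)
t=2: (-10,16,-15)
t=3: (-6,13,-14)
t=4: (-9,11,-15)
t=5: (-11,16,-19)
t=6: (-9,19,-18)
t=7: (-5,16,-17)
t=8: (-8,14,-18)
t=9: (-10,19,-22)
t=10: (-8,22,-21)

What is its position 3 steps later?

The moves between consecutive positions are (-2,+5,-4), (+2,+3,+1), (+4,-3,+1), (-3,-2,-1), (-2,+5,-4), (+2,+3,+1), (+4,-3,+1), (-3,-2,-1), (-2,+5,-4), (+2,+3,+1); they repeat the 4-cycle [(-2,+5,-4), (+2,+3,+1), (+4,-3,+1), (-3,-2,-1)].
step 11: apply (+4,-3,+1) → (-4,19,-20)
step 12: apply (-3,-2,-1) → (-7,17,-21)
step 13: apply (-2,+5,-4) → (-9,22,-25)

(-9,22,-25)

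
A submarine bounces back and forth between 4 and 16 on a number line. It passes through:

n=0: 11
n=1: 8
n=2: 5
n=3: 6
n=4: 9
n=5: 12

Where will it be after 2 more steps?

The value reflects between 4 and 16, moving 3 per step.
  step 6: 12 → 15
  step 7: 15 → 14

14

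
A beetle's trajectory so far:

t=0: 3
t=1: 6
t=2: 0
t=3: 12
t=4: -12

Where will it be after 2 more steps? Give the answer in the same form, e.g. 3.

Step-to-step displacements: +3, -6, +12, -24; each is -2× the previous.
step 5: -12 + 48 → 36
step 6: 36 − 96 → -60

-60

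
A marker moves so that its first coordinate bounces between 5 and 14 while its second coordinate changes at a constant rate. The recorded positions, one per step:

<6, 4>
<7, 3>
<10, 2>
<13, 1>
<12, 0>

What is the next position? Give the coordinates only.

The first coordinate reflects between 5 and 14, moving 3 per step.
  step 5: 12 → 9
The second coordinate changes by -1 each step: at step 5 it is -1.

<9, -1>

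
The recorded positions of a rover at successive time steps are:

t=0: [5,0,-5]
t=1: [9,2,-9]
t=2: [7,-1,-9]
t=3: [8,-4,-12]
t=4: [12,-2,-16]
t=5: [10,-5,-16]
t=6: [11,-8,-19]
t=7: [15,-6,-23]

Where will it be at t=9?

[14,-12,-26]

Step-to-step displacements: [+4,+2,-4], [-2,-3,+0], [+1,-3,-3], [+4,+2,-4], [-2,-3,+0], [+1,-3,-3], [+4,+2,-4] — a repeating cycle of length 3.
step 8: apply [-2,-3,+0] → [13,-9,-23]
step 9: apply [+1,-3,-3] → [14,-12,-26]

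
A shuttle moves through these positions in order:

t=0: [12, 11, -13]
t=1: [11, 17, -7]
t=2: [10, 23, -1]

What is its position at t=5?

[7, 41, 17]

The position changes by [-1, +6, +6] every step.
step 3: [10, 23, -1] + [-1, +6, +6] → [9, 29, 5]
step 4: [9, 29, 5] + [-1, +6, +6] → [8, 35, 11]
step 5: [8, 35, 11] + [-1, +6, +6] → [7, 41, 17]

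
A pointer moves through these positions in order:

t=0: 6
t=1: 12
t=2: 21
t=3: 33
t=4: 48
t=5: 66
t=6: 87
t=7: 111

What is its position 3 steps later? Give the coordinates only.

201

Taking differences between consecutive positions: +6, +9, +12, +15, +18, +21, +24. These grow by +3 each step.
step 8: 111 + 27 → 138
step 9: 138 + 30 → 168
step 10: 168 + 33 → 201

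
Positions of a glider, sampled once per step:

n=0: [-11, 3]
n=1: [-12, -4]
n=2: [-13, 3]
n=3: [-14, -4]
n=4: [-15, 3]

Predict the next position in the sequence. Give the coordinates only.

First: linear, -1 per step → -16 at step 5.
Second: cycles through 3, -4 every 2 steps. Step 5 lands at position 1 of the cycle → -4.

[-16, -4]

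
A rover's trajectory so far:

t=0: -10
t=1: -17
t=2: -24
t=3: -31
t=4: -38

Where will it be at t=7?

Each step adds -7 to the position.
step 5: -38 − 7 → -45
step 6: -45 − 7 → -52
step 7: -52 − 7 → -59

-59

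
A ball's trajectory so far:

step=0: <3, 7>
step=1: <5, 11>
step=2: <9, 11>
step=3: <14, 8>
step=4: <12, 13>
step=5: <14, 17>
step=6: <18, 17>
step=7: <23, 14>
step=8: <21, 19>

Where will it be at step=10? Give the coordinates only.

<27, 23>

Differencing gives <+2, +4>, <+4, +0>, <+5, -3>, <-2, +5>, <+2, +4>, <+4, +0>, <+5, -3>, <-2, +5>. This is the pattern <+2, +4>, <+4, +0>, <+5, -3>, <-2, +5> repeated.
step 9: apply <+2, +4> → <23, 23>
step 10: apply <+4, +0> → <27, 23>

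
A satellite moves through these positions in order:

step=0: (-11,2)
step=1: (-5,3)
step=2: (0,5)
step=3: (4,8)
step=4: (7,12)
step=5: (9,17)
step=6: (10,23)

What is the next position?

Taking differences between consecutive positions: (+6,+1), (+5,+2), (+4,+3), (+3,+4), (+2,+5), (+1,+6). These grow by (-1,+1) each step.
step 7: (10,23) + (+0,+7) → (10,30)

(10,30)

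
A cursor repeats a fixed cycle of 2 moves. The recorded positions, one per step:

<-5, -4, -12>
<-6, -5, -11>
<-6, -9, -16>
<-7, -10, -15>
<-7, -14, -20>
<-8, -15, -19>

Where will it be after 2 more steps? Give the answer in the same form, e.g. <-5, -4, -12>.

Differencing gives <-1, -1, +1>, <+0, -4, -5>, <-1, -1, +1>, <+0, -4, -5>, <-1, -1, +1>. This is the pattern <-1, -1, +1>, <+0, -4, -5> repeated.
step 6: apply <+0, -4, -5> → <-8, -19, -24>
step 7: apply <-1, -1, +1> → <-9, -20, -23>

<-9, -20, -23>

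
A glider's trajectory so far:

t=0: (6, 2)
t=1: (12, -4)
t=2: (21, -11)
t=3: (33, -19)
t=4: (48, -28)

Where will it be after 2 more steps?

(87, -49)

First differences are (+6, -6), (+9, -7), (+12, -8), (+15, -9); their common second difference is (+3, -1) (constant acceleration).
step 5: (48, -28) + (+18, -10) → (66, -38)
step 6: (66, -38) + (+21, -11) → (87, -49)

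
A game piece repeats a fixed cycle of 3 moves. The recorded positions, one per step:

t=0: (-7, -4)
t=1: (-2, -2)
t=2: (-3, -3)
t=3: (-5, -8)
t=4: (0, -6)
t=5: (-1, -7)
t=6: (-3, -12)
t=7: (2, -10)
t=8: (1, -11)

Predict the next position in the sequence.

The moves between consecutive positions are (+5, +2), (-1, -1), (-2, -5), (+5, +2), (-1, -1), (-2, -5), (+5, +2), (-1, -1); they repeat the 3-cycle [(+5, +2), (-1, -1), (-2, -5)].
step 9: apply (-2, -5) → (-1, -16)

(-1, -16)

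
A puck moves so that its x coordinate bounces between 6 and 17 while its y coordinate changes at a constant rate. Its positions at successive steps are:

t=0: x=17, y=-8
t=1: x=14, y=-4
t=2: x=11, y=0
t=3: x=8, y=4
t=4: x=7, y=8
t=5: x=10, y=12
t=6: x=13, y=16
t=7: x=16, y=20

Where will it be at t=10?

x=9, y=32

The x coordinate reflects between 6 and 17, moving 3 per step.
  step 8: 16 → 15
  step 9: 15 → 12
  step 10: 12 → 9
The y coordinate changes by +4 each step: at step 10 it is 32.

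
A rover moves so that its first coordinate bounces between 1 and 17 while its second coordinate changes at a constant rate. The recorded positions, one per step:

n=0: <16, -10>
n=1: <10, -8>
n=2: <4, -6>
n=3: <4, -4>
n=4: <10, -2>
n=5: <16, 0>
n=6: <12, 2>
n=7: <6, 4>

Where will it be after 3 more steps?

<14, 10>

The first coordinate reflects between 1 and 17, moving 6 per step.
  step 8: 6 → 2
  step 9: 2 → 8
  step 10: 8 → 14
The second coordinate changes by +2 each step: at step 10 it is 10.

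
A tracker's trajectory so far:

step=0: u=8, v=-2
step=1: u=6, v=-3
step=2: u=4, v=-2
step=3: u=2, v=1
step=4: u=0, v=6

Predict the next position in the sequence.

Successive displacements: (-2, -1), (-2, +1), (-2, +3), (-2, +5) — each changes by (+0, +2).
step 5: u=0, v=6 + (-2, +7) → u=-2, v=13

u=-2, v=13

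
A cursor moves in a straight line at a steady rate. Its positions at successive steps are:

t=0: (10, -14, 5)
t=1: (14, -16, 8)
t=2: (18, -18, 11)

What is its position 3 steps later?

The position changes by (+4, -2, +3) every step.
step 3: (18, -18, 11) + (+4, -2, +3) → (22, -20, 14)
step 4: (22, -20, 14) + (+4, -2, +3) → (26, -22, 17)
step 5: (26, -22, 17) + (+4, -2, +3) → (30, -24, 20)

(30, -24, 20)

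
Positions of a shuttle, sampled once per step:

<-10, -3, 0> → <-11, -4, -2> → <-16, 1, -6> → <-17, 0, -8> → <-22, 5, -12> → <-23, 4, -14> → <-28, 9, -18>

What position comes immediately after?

Differencing gives <-1, -1, -2>, <-5, +5, -4>, <-1, -1, -2>, <-5, +5, -4>, <-1, -1, -2>, <-5, +5, -4>. This is the pattern <-1, -1, -2>, <-5, +5, -4> repeated.
step 7: apply <-1, -1, -2> → <-29, 8, -20>

<-29, 8, -20>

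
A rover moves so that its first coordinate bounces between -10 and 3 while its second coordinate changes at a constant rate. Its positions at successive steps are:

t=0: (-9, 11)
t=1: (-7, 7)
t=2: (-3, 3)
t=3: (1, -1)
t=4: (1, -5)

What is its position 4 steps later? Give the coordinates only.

(-5, -21)

The first coordinate reflects between -10 and 3, moving 4 per step.
  step 5: 1 → -3
  step 6: -3 → -7
  step 7: -7 → -9
  step 8: -9 → -5
The second coordinate changes by -4 each step: at step 8 it is -21.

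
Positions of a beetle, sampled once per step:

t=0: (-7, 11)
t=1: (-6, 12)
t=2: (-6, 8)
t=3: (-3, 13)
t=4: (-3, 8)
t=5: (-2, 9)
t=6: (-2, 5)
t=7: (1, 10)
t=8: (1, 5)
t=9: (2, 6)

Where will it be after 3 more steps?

(5, 2)

Step-to-step displacements: (+1, +1), (+0, -4), (+3, +5), (+0, -5), (+1, +1), (+0, -4), (+3, +5), (+0, -5), (+1, +1) — a repeating cycle of length 4.
step 10: apply (+0, -4) → (2, 2)
step 11: apply (+3, +5) → (5, 7)
step 12: apply (+0, -5) → (5, 2)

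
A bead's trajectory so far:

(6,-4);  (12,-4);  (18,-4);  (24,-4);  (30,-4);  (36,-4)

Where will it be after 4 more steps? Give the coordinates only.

Constant displacement of (+6,+0) per step.
step 6: (36,-4) + (+6,+0) → (42,-4)
step 7: (42,-4) + (+6,+0) → (48,-4)
step 8: (48,-4) + (+6,+0) → (54,-4)
step 9: (54,-4) + (+6,+0) → (60,-4)

(60,-4)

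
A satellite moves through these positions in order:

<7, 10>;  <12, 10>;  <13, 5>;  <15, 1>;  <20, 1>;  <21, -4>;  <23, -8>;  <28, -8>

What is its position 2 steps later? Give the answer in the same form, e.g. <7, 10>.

The moves between consecutive positions are <+5, +0>, <+1, -5>, <+2, -4>, <+5, +0>, <+1, -5>, <+2, -4>, <+5, +0>; they repeat the 3-cycle [<+5, +0>, <+1, -5>, <+2, -4>].
step 8: apply <+1, -5> → <29, -13>
step 9: apply <+2, -4> → <31, -17>

<31, -17>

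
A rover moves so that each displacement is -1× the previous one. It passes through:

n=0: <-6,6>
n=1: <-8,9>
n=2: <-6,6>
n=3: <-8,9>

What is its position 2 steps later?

Step-to-step displacements: <-2,+3>, <+2,-3>, <-2,+3>; each is -1× the previous.
step 4: <-8,9> + <+2,-3> → <-6,6>
step 5: <-6,6> + <-2,+3> → <-8,9>

<-8,9>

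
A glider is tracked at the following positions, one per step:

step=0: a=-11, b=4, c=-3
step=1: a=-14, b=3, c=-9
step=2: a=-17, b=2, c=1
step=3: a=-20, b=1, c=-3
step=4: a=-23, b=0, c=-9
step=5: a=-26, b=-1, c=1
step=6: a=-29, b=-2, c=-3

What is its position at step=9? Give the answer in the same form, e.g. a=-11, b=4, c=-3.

The a coordinate changes by -3 each step, so at step 9 it is -11 + 9·(-3) = -38.
The b coordinate changes by -1 each step, so at step 9 it is 4 + 9·(-1) = -5.
The c coordinate repeats the cycle [-3, -9, 1] with period 3; step 9 mod 3 = 0, giving -3.

a=-38, b=-5, c=-3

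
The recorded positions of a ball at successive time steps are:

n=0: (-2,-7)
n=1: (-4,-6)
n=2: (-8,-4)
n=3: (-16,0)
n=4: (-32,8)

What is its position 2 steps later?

(-128,56)

Step-to-step displacements: (-2,+1), (-4,+2), (-8,+4), (-16,+8); each is 2× the previous.
step 5: (-32,8) + (-32,+16) → (-64,24)
step 6: (-64,24) + (-64,+32) → (-128,56)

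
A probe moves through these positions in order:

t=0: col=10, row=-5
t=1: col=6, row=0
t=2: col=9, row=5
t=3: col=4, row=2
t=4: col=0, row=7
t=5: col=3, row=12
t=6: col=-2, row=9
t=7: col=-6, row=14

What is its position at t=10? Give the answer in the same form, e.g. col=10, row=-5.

col=-12, row=21

Step-to-step displacements: (-4, +5), (+3, +5), (-5, -3), (-4, +5), (+3, +5), (-5, -3), (-4, +5) — a repeating cycle of length 3.
step 8: apply (+3, +5) → col=-3, row=19
step 9: apply (-5, -3) → col=-8, row=16
step 10: apply (-4, +5) → col=-12, row=21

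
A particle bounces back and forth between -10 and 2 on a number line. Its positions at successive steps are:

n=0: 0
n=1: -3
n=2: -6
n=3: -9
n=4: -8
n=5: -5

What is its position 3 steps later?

The value reflects between -10 and 2, moving 3 per step.
  step 6: -5 → -2
  step 7: -2 → 1
  step 8: 1 → 0

0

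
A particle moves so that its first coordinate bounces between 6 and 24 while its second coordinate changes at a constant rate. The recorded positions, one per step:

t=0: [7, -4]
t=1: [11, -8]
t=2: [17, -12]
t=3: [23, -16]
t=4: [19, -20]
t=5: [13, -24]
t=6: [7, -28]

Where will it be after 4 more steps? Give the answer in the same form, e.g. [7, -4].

[19, -44]

The first coordinate travels 6 per step and bounces off the walls at 6 and 24.
  step 7: 7 → 11
  step 8: 11 → 17
  step 9: 17 → 23
  step 10: 23 → 19
The second coordinate changes by -4 each step: at step 10 it is -44.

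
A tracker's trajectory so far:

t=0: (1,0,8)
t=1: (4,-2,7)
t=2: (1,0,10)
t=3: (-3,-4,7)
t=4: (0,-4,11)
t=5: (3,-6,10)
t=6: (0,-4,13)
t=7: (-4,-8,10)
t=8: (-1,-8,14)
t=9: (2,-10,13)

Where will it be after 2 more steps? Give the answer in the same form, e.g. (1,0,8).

Differencing gives (+3,-2,-1), (-3,+2,+3), (-4,-4,-3), (+3,+0,+4), (+3,-2,-1), (-3,+2,+3), (-4,-4,-3), (+3,+0,+4), (+3,-2,-1). This is the pattern (+3,-2,-1), (-3,+2,+3), (-4,-4,-3), (+3,+0,+4) repeated.
step 10: apply (-3,+2,+3) → (-1,-8,16)
step 11: apply (-4,-4,-3) → (-5,-12,13)

(-5,-12,13)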